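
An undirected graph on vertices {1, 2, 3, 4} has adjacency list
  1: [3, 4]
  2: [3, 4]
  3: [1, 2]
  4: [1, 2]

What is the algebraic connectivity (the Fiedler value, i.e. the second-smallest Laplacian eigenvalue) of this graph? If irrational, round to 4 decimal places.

2

With the vertex order [1, 2, 3, 4], the degrees are [2, 2, 2, 2], giving D = diag(2, 2, 2, 2) and L = D - A. The smallest Laplacian eigenvalue is always 0. The next one, lambda_2 = 2, measures how hard the graph is to disconnect: larger values mean better connectivity. By the matrix-tree theorem the graph has (1/4) * product of the nonzero eigenvalues = 4 spanning trees. The eigenvalues sum to 8, which equals trace(L) = 2|E|.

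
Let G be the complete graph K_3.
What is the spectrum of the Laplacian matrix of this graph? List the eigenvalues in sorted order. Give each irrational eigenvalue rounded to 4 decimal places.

The graph has 3 vertices and degree multiset [2, 2, 2]; D is the diagonal matrix of degrees and L = D - A. Since every row of L sums to 0, the all-ones vector is in the kernel and 0 is an eigenvalue. There is one zero in the spectrum, matching the 1 component.

[0, 3, 3]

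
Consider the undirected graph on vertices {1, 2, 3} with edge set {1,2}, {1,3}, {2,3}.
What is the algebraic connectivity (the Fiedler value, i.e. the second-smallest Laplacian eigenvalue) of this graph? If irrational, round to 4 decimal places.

With the vertex order [1, 2, 3], the degrees are [2, 2, 2], giving D = diag(2, 2, 2) and L = D - A. The smallest Laplacian eigenvalue is always 0. The next one, lambda_2 = 3, measures how hard the graph is to disconnect: larger values mean better connectivity.

3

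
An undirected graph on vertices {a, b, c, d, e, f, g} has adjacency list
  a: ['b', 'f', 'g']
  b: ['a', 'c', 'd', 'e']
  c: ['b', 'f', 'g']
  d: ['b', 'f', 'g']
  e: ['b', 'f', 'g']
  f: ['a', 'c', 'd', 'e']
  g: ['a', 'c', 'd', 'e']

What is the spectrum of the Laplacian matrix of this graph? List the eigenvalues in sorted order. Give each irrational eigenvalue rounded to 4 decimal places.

With the vertex order [a, b, c, d, e, f, g], the degrees are [3, 4, 3, 3, 3, 4, 4], giving D = diag(3, 4, 3, 3, 3, 4, 4) and L = D - A. The multiplicity of 0 as a Laplacian eigenvalue equals the number of connected components. The single zero eigenvalue shows the graph is connected.

[0, 3, 3, 3, 4, 4, 7]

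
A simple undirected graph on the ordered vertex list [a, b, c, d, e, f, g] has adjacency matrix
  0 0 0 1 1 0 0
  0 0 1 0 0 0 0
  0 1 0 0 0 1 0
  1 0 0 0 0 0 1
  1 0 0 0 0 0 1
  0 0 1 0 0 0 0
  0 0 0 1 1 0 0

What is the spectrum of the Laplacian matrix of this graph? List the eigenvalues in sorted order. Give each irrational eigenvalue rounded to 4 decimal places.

With the vertex order [a, b, c, d, e, f, g], the degrees are [2, 1, 2, 2, 2, 1, 2], giving D = diag(2, 1, 2, 2, 2, 1, 2) and L = D - A. The multiplicity of 0 as a Laplacian eigenvalue equals the number of connected components. The 2 zero eigenvalues correspond to the 2 connected components. The largest eigenvalue, 4, is at most the vertex count 7.

[0, 0, 1, 2, 2, 3, 4]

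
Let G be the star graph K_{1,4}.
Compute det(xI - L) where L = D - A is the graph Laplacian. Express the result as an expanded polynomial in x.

The graph has 5 vertices and degree multiset [4, 1, 1, 1, 1]; D is the diagonal matrix of degrees and L = D - A. The eigenvalues of L are [0, 1, 1, 1, 5]; the characteristic polynomial is the product of (x - lambda_i), which multiplies out to x^5 - 8x^4 + 18x^3 - 16x^2 + 5x. The coefficient of x^4 equals -trace(L) = -8, matching the sum of degrees. The largest eigenvalue, 5, is at most the vertex count 5.

x^5 - 8x^4 + 18x^3 - 16x^2 + 5x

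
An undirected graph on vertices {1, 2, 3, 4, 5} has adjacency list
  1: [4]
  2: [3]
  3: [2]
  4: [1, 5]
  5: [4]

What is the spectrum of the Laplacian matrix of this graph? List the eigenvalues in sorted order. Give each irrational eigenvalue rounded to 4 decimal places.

[0, 0, 1, 2, 3]

Reading degrees in the order [1, 2, 3, 4, 5] gives [1, 1, 1, 2, 1]; set D = diag(1, 1, 1, 2, 1) and form L = D - A. The multiplicity of 0 as a Laplacian eigenvalue equals the number of connected components. The 2 zero eigenvalues correspond to the 2 connected components. There are 2 zeros in the spectrum, matching the 2 components. The largest eigenvalue, 3, is at most the vertex count 5.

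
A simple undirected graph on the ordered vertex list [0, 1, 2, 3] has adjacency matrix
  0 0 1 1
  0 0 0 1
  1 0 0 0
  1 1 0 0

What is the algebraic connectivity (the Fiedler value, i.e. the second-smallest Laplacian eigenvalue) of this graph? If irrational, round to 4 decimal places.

Reading degrees in the order [0, 1, 2, 3] gives [2, 1, 1, 2]; set D = diag(2, 1, 1, 2) and form L = D - A. Computing the eigenvalues of L and sorting gives [0, 0.5858, 2, 3.4142]. The Fiedler value lambda_2 = 0.5858 is strictly positive, so the graph is connected. There is one zero in the spectrum, matching the 1 component.

0.5858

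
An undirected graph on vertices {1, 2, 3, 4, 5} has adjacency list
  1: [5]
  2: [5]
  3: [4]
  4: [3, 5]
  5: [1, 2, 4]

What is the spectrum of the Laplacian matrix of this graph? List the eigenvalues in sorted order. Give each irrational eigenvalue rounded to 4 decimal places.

[0, 0.5188, 1, 2.3111, 4.1701]

Each diagonal entry of L is the vertex degree and each off-diagonal entry is -1 where an edge is present, 0 otherwise; in the order [1, 2, 3, 4, 5] the diagonal is [1, 1, 1, 2, 3]. L is symmetric positive semidefinite, so every eigenvalue is real and nonnegative. The single zero eigenvalue shows the graph is connected. By the matrix-tree theorem the graph has (1/5) * product of the nonzero eigenvalues = 1 spanning tree. The largest eigenvalue, 4.1701, is at most the vertex count 5.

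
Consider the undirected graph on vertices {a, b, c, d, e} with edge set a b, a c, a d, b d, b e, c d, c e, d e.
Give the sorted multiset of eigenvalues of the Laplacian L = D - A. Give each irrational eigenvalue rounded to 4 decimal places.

[0, 3, 3, 5, 5]

Reading degrees in the order [a, b, c, d, e] gives [3, 3, 3, 4, 3]; set D = diag(3, 3, 3, 4, 3) and form L = D - A. Since every row of L sums to 0, the all-ones vector is in the kernel and 0 is an eigenvalue. The single zero eigenvalue shows the graph is connected. By the matrix-tree theorem the graph has (1/5) * product of the nonzero eigenvalues = 45 spanning trees.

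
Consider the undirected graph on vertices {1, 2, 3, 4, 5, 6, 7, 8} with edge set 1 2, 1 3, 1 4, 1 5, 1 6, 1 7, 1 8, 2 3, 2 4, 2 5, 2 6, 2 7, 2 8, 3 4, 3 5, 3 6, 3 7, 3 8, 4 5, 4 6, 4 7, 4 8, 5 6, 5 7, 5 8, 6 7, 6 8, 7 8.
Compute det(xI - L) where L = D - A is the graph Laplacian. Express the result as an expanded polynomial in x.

With the vertex order [1, 2, 3, 4, 5, 6, 7, 8], the degrees are [7, 7, 7, 7, 7, 7, 7, 7], giving D = diag(7, 7, 7, 7, 7, 7, 7, 7) and L = D - A. L has integer entries, so p(x) = det(xI - L) has integer coefficients. Expanding the determinant yields x^8 - 56x^7 + 1344x^6 - 17920x^5 + 143360x^4 - 688128x^3 + 1835008x^2 - 2097152x. The constant term is 0 because L is singular (the all-ones vector lies in its kernel). The largest eigenvalue, 8, is at most the vertex count 8.

x^8 - 56x^7 + 1344x^6 - 17920x^5 + 143360x^4 - 688128x^3 + 1835008x^2 - 2097152x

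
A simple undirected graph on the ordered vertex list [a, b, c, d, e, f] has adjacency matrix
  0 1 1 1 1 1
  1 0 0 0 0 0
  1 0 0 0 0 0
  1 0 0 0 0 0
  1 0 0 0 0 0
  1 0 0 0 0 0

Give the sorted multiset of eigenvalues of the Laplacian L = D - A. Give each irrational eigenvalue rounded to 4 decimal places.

With the vertex order [a, b, c, d, e, f], the degrees are [5, 1, 1, 1, 1, 1], giving D = diag(5, 1, 1, 1, 1, 1) and L = D - A. The multiplicity of 0 as a Laplacian eigenvalue equals the number of connected components. The single zero eigenvalue shows the graph is connected.

[0, 1, 1, 1, 1, 6]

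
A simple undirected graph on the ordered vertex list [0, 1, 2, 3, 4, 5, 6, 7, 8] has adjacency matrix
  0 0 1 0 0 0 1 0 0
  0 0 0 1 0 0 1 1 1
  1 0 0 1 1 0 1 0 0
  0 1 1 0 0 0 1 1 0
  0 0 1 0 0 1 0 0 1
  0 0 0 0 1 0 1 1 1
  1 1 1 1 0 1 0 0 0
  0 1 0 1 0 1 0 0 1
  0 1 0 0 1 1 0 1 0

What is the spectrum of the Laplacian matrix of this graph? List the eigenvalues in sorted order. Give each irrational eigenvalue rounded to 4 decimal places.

With the vertex order [0, 1, 2, 3, 4, 5, 6, 7, 8], the degrees are [2, 4, 4, 4, 3, 4, 5, 4, 4], giving D = diag(2, 4, 4, 4, 3, 4, 5, 4, 4) and L = D - A. Diagonalising L (or applying a numerical eigensolver to the 9x9 matrix) gives the spectrum above. There is one zero in the spectrum, matching the 1 component. The eigenvalues sum to 34, which equals trace(L) = 2|E|.

[0, 1.3885, 2.2925, 3.2740, 4.2995, 4.7193, 5.4117, 5.8122, 6.8024]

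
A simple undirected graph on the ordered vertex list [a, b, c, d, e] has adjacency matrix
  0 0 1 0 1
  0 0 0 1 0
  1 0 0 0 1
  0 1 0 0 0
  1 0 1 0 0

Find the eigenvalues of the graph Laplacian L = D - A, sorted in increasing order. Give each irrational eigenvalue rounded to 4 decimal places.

Reading degrees in the order [a, b, c, d, e] gives [2, 1, 2, 1, 2]; set D = diag(2, 1, 2, 1, 2) and form L = D - A. Since every row of L sums to 0, the all-ones vector is in the kernel and 0 is an eigenvalue. The 2 zero eigenvalues correspond to the 2 connected components.

[0, 0, 2, 3, 3]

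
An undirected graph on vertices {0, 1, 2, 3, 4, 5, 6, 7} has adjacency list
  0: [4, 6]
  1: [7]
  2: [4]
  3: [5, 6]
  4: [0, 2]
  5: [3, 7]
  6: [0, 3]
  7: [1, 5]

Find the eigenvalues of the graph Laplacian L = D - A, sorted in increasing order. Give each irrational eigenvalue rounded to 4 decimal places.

[0, 0.1522, 0.5858, 1.2346, 2, 2.7654, 3.4142, 3.8478]

Reading degrees in the order [0, 1, 2, 3, 4, 5, 6, 7] gives [2, 1, 1, 2, 2, 2, 2, 2]; set D = diag(2, 1, 1, 2, 2, 2, 2, 2) and form L = D - A. L is symmetric positive semidefinite, so every eigenvalue is real and nonnegative. By the matrix-tree theorem the graph has (1/8) * product of the nonzero eigenvalues = 1 spanning tree.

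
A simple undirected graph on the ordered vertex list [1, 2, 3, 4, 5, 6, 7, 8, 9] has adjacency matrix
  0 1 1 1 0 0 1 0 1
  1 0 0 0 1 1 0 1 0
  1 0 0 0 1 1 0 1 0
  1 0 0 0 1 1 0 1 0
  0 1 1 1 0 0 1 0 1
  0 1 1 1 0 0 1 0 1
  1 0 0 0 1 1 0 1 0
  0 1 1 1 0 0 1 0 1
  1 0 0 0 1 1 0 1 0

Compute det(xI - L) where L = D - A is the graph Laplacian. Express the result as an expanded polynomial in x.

With the vertex order [1, 2, 3, 4, 5, 6, 7, 8, 9], the degrees are [5, 4, 4, 4, 5, 5, 4, 5, 4], giving D = diag(5, 4, 4, 4, 5, 5, 4, 5, 4) and L = D - A. Computing det(xI - L) by cofactor expansion (or equivalently via sum-over-permutations) gives x^9 - 40x^8 + 690x^7 - 6720x^6 + 40485x^5 - 154704x^4 + 366560x^3 - 492800x^2 + 288000x. The constant term is 0 because L is singular (the all-ones vector lies in its kernel). The largest eigenvalue, 9, is at most the vertex count 9.

x^9 - 40x^8 + 690x^7 - 6720x^6 + 40485x^5 - 154704x^4 + 366560x^3 - 492800x^2 + 288000x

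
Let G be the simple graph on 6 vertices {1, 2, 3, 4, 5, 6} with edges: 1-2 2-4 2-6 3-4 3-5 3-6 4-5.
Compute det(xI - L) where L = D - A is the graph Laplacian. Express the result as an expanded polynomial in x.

Reading degrees in the order [1, 2, 3, 4, 5, 6] gives [1, 3, 3, 3, 2, 2]; set D = diag(1, 3, 3, 3, 2, 2) and form L = D - A. L has integer entries, so p(x) = det(xI - L) has integer coefficients. Expanding the determinant yields x^6 - 14x^5 + 73x^4 - 174x^3 + 184x^2 - 66x. Since p(0) = det(-L) = 0, x divides p(x). There is one zero in the spectrum, matching the 1 component. By the matrix-tree theorem the graph has (1/6) * product of the nonzero eigenvalues = 11 spanning trees.

x^6 - 14x^5 + 73x^4 - 174x^3 + 184x^2 - 66x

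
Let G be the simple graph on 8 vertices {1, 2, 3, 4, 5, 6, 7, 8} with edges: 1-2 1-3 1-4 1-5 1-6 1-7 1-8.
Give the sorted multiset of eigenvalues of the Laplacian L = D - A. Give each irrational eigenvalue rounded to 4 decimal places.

[0, 1, 1, 1, 1, 1, 1, 8]

With the vertex order [1, 2, 3, 4, 5, 6, 7, 8], the degrees are [7, 1, 1, 1, 1, 1, 1, 1], giving D = diag(7, 1, 1, 1, 1, 1, 1, 1) and L = D - A. The multiplicity of 0 as a Laplacian eigenvalue equals the number of connected components. By the matrix-tree theorem the graph has (1/8) * product of the nonzero eigenvalues = 1 spanning tree.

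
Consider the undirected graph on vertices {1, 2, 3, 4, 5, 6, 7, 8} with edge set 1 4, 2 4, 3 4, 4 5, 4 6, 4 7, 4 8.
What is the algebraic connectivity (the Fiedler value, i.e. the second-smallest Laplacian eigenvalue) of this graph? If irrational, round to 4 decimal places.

Reading degrees in the order [1, 2, 3, 4, 5, 6, 7, 8] gives [1, 1, 1, 7, 1, 1, 1, 1]; set D = diag(1, 1, 1, 7, 1, 1, 1, 1) and form L = D - A. The sorted Laplacian eigenvalues are [0, 1, 1, 1, 1, 1, 1, 8]; the algebraic connectivity is the second entry, 1. By the matrix-tree theorem the graph has (1/8) * product of the nonzero eigenvalues = 1 spanning tree. The eigenvalues sum to 14, which equals trace(L) = 2|E|.

1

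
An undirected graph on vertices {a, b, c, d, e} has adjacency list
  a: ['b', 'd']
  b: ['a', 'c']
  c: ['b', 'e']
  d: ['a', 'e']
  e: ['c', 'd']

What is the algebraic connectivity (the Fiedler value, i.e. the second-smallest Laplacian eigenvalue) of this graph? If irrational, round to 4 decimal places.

Each diagonal entry of L is the vertex degree and each off-diagonal entry is -1 where an edge is present, 0 otherwise; in the order [a, b, c, d, e] the diagonal is [2, 2, 2, 2, 2]. The smallest Laplacian eigenvalue is always 0. The next one, lambda_2 = 1.3820, measures how hard the graph is to disconnect: larger values mean better connectivity. The eigenvalues sum to 10, which equals trace(L) = 2|E|.

1.3820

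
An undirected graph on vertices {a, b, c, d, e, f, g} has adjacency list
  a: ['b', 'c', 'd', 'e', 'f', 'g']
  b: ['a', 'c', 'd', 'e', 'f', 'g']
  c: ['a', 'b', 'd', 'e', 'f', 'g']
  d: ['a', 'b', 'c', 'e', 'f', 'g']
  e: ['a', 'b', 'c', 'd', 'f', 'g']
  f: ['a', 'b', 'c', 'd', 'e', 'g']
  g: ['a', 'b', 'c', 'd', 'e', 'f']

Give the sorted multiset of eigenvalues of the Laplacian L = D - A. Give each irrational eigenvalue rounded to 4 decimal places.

[0, 7, 7, 7, 7, 7, 7]

Reading degrees in the order [a, b, c, d, e, f, g] gives [6, 6, 6, 6, 6, 6, 6]; set D = diag(6, 6, 6, 6, 6, 6, 6) and form L = D - A. L is symmetric positive semidefinite, so every eigenvalue is real and nonnegative. The eigenvalues sum to 42, which equals trace(L) = 2|E|. By the matrix-tree theorem the graph has (1/7) * product of the nonzero eigenvalues = 16807 spanning trees.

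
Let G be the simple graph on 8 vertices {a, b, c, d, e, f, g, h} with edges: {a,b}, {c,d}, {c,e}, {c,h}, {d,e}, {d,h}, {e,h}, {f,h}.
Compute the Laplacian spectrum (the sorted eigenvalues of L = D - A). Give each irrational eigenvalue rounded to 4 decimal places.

[0, 0, 0, 1, 2, 4, 4, 5]

With the vertex order [a, b, c, d, e, f, g, h], the degrees are [1, 1, 3, 3, 3, 1, 0, 4], giving D = diag(1, 1, 3, 3, 3, 1, 0, 4) and L = D - A. Since every row of L sums to 0, the all-ones vector is in the kernel and 0 is an eigenvalue. The 3 zero eigenvalues correspond to the 3 connected components.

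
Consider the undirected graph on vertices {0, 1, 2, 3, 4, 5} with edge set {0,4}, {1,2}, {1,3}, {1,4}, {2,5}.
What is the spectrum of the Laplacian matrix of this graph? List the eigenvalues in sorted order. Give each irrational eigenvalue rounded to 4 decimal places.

[0, 0.3820, 0.6972, 2, 2.6180, 4.3028]

With the vertex order [0, 1, 2, 3, 4, 5], the degrees are [1, 3, 2, 1, 2, 1], giving D = diag(1, 3, 2, 1, 2, 1) and L = D - A. L is symmetric positive semidefinite, so every eigenvalue is real and nonnegative. The single zero eigenvalue shows the graph is connected. By the matrix-tree theorem the graph has (1/6) * product of the nonzero eigenvalues = 1 spanning tree.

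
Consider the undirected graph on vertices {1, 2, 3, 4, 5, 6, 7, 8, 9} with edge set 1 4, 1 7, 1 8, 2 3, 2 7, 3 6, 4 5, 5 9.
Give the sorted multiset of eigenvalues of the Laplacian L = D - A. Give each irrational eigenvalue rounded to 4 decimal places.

[0, 0.1506, 0.4266, 1, 1.4229, 2.1724, 3, 3.4576, 4.3699]

Reading degrees in the order [1, 2, 3, 4, 5, 6, 7, 8, 9] gives [3, 2, 2, 2, 2, 1, 2, 1, 1]; set D = diag(3, 2, 2, 2, 2, 1, 2, 1, 1) and form L = D - A. The multiplicity of 0 as a Laplacian eigenvalue equals the number of connected components.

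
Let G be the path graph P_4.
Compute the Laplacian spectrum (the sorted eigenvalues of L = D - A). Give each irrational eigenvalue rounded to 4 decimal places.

[0, 0.5858, 2, 3.4142]

The graph has 4 vertices and degree multiset [2, 2, 1, 1]; D is the diagonal matrix of degrees and L = D - A. The multiplicity of 0 as a Laplacian eigenvalue equals the number of connected components. The single zero eigenvalue shows the graph is connected. The largest eigenvalue, 3.4142, is at most the vertex count 4. The eigenvalues sum to 6, which equals trace(L) = 2|E|.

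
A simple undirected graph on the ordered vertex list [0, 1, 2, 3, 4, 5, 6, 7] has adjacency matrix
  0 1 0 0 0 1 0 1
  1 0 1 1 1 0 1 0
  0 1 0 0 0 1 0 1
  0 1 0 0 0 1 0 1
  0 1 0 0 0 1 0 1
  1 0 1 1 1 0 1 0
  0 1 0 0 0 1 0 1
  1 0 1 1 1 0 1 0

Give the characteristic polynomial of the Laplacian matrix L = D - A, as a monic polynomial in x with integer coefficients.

x^8 - 30x^7 + 375x^6 - 2540x^5 + 10095x^4 - 23598x^3 + 30105x^2 - 16200x

Reading degrees in the order [0, 1, 2, 3, 4, 5, 6, 7] gives [3, 5, 3, 3, 3, 5, 3, 5]; set D = diag(3, 5, 3, 3, 3, 5, 3, 5) and form L = D - A. The eigenvalues of L are [0, 3, 3, 3, 3, 5, 5, 8]; the characteristic polynomial is the product of (x - lambda_i), which multiplies out to x^8 - 30x^7 + 375x^6 - 2540x^5 + 10095x^4 - 23598x^3 + 30105x^2 - 16200x. The constant term is 0 because L is singular (the all-ones vector lies in its kernel). The largest eigenvalue, 8, is at most the vertex count 8. There is one zero in the spectrum, matching the 1 component.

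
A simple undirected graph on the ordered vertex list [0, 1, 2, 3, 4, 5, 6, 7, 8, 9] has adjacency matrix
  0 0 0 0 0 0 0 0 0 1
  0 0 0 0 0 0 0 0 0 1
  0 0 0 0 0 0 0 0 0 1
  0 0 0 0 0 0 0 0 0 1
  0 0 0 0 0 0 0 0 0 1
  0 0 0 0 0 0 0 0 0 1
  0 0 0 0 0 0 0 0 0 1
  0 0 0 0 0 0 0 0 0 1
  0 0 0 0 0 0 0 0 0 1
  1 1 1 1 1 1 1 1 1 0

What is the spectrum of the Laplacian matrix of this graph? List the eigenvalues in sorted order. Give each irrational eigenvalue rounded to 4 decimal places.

Reading degrees in the order [0, 1, 2, 3, 4, 5, 6, 7, 8, 9] gives [1, 1, 1, 1, 1, 1, 1, 1, 1, 9]; set D = diag(1, 1, 1, 1, 1, 1, 1, 1, 1, 9) and form L = D - A. Since every row of L sums to 0, the all-ones vector is in the kernel and 0 is an eigenvalue. There is one zero in the spectrum, matching the 1 component. The largest eigenvalue, 10, is at most the vertex count 10.

[0, 1, 1, 1, 1, 1, 1, 1, 1, 10]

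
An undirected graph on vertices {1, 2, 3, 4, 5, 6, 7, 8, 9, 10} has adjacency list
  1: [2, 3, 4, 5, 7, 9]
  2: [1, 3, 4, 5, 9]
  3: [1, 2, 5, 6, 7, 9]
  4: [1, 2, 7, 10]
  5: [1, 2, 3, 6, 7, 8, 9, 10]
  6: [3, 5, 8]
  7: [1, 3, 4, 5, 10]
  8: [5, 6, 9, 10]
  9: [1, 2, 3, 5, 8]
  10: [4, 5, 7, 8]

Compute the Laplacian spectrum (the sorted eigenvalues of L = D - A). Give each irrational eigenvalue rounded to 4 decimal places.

[0, 2.2839, 3.0849, 3.8450, 4.8222, 5.7164, 6.4768, 7.1842, 7.4466, 9.1399]

With the vertex order [1, 2, 3, 4, 5, 6, 7, 8, 9, 10], the degrees are [6, 5, 6, 4, 8, 3, 5, 4, 5, 4], giving D = diag(6, 5, 6, 4, 8, 3, 5, 4, 5, 4) and L = D - A. Since every row of L sums to 0, the all-ones vector is in the kernel and 0 is an eigenvalue. The largest eigenvalue, 9.1399, is at most the vertex count 10.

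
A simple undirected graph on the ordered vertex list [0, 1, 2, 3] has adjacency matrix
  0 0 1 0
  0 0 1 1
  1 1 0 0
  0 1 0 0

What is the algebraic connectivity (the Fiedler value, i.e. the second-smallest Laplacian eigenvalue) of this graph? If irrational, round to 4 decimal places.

With the vertex order [0, 1, 2, 3], the degrees are [1, 2, 2, 1], giving D = diag(1, 2, 2, 1) and L = D - A. Computing the eigenvalues of L and sorting gives [0, 0.5858, 2, 3.4142]. The Fiedler value lambda_2 = 0.5858 is strictly positive, so the graph is connected. The largest eigenvalue, 3.4142, is at most the vertex count 4.

0.5858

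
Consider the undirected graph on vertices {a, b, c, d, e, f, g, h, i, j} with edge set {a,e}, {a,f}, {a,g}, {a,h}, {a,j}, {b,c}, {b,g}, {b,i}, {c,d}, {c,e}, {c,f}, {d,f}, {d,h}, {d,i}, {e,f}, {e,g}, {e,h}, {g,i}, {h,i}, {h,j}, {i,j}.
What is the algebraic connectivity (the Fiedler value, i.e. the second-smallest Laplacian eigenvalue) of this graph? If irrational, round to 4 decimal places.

2.0898

Reading degrees in the order [a, b, c, d, e, f, g, h, i, j] gives [5, 3, 4, 4, 5, 4, 4, 5, 5, 3]; set D = diag(5, 3, 4, 4, 5, 4, 4, 5, 5, 3) and form L = D - A. The sorted Laplacian eigenvalues are [0, 2.0898, 2.3283, 3.1971, 4.0323, 5, 5.3194, 6.0840, 6.7178, 7.2312]; the algebraic connectivity is the second entry, 2.0898.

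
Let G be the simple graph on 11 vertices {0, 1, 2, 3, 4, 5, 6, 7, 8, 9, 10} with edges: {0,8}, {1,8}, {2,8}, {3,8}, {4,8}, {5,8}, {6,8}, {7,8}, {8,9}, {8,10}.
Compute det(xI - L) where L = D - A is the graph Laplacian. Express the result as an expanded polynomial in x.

Each diagonal entry of L is the vertex degree and each off-diagonal entry is -1 where an edge is present, 0 otherwise; in the order [0, 1, 2, 3, 4, 5, 6, 7, 8, 9, 10] the diagonal is [1, 1, 1, 1, 1, 1, 1, 1, 10, 1, 1]. L has integer entries, so p(x) = det(xI - L) has integer coefficients. Expanding the determinant yields x^11 - 20x^10 + 135x^9 - 480x^8 + 1050x^7 - 1512x^6 + 1470x^5 - 960x^4 + 405x^3 - 100x^2 + 11x. Since p(0) = det(-L) = 0, x divides p(x). There is one zero in the spectrum, matching the 1 component.

x^11 - 20x^10 + 135x^9 - 480x^8 + 1050x^7 - 1512x^6 + 1470x^5 - 960x^4 + 405x^3 - 100x^2 + 11x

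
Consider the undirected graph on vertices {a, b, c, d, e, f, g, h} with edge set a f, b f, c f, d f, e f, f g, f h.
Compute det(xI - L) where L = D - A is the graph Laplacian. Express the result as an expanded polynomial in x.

Each diagonal entry of L is the vertex degree and each off-diagonal entry is -1 where an edge is present, 0 otherwise; in the order [a, b, c, d, e, f, g, h] the diagonal is [1, 1, 1, 1, 1, 7, 1, 1]. Computing det(xI - L) by cofactor expansion (or equivalently via sum-over-permutations) gives x^8 - 14x^7 + 63x^6 - 140x^5 + 175x^4 - 126x^3 + 49x^2 - 8x. The coefficient of x^7 equals -trace(L) = -14, matching the sum of degrees. By the matrix-tree theorem the graph has (1/8) * product of the nonzero eigenvalues = 1 spanning tree. There is one zero in the spectrum, matching the 1 component.

x^8 - 14x^7 + 63x^6 - 140x^5 + 175x^4 - 126x^3 + 49x^2 - 8x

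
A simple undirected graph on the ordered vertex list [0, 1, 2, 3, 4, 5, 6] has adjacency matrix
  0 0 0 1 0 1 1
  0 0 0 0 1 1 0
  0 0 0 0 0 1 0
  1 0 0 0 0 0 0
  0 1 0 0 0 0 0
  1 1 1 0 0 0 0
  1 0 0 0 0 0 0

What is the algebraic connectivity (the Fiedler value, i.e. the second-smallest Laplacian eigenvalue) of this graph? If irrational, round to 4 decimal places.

0.3217

Reading degrees in the order [0, 1, 2, 3, 4, 5, 6] gives [3, 2, 1, 1, 1, 3, 1]; set D = diag(3, 2, 1, 1, 1, 3, 1) and form L = D - A. Computing the eigenvalues of L and sorting gives [0, 0.3217, 0.6802, 1, 2.1397, 3.2297, 4.6287]. The Fiedler value lambda_2 = 0.3217 is strictly positive, so the graph is connected. The eigenvalues sum to 12, which equals trace(L) = 2|E|.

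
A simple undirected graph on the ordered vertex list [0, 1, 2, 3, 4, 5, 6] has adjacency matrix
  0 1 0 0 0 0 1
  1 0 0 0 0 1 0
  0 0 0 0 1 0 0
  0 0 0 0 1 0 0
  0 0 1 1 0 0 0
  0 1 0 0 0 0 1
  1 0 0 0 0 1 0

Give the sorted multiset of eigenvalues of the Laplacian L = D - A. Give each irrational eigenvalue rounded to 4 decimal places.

With the vertex order [0, 1, 2, 3, 4, 5, 6], the degrees are [2, 2, 1, 1, 2, 2, 2], giving D = diag(2, 2, 1, 1, 2, 2, 2) and L = D - A. Since every row of L sums to 0, the all-ones vector is in the kernel and 0 is an eigenvalue. The 2 zero eigenvalues correspond to the 2 connected components.

[0, 0, 1, 2, 2, 3, 4]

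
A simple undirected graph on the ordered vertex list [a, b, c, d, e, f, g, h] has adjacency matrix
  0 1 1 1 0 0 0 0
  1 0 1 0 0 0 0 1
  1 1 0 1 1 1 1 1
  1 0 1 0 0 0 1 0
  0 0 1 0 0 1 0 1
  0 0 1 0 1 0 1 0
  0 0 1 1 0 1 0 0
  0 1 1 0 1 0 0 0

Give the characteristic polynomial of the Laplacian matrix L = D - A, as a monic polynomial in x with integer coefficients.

Each diagonal entry of L is the vertex degree and each off-diagonal entry is -1 where an edge is present, 0 otherwise; in the order [a, b, c, d, e, f, g, h] the diagonal is [3, 3, 7, 3, 3, 3, 3, 3]. L has integer entries, so p(x) = det(xI - L) has integer coefficients. Expanding the determinant yields x^8 - 28x^7 + 322x^6 - 1974x^5 + 6965x^4 - 14126x^3 + 15225x^2 - 6728x. Since p(0) = det(-L) = 0, x divides p(x). The largest eigenvalue, 8, is at most the vertex count 8.

x^8 - 28x^7 + 322x^6 - 1974x^5 + 6965x^4 - 14126x^3 + 15225x^2 - 6728x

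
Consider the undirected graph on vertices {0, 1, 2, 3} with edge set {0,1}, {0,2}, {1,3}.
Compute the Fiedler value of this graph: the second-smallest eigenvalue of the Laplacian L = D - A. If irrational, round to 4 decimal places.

Reading degrees in the order [0, 1, 2, 3] gives [2, 2, 1, 1]; set D = diag(2, 2, 1, 1) and form L = D - A. The sorted Laplacian eigenvalues are [0, 0.5858, 2, 3.4142]; the algebraic connectivity is the second entry, 0.5858. The eigenvalues sum to 6, which equals trace(L) = 2|E|.

0.5858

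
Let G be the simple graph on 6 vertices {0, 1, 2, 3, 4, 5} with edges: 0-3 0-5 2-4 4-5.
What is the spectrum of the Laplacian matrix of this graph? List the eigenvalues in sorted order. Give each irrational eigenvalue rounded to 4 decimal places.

Each diagonal entry of L is the vertex degree and each off-diagonal entry is -1 where an edge is present, 0 otherwise; in the order [0, 1, 2, 3, 4, 5] the diagonal is [2, 0, 1, 1, 2, 2]. Since every row of L sums to 0, the all-ones vector is in the kernel and 0 is an eigenvalue. The 2 zero eigenvalues correspond to the 2 connected components.

[0, 0, 0.3820, 1.3820, 2.6180, 3.6180]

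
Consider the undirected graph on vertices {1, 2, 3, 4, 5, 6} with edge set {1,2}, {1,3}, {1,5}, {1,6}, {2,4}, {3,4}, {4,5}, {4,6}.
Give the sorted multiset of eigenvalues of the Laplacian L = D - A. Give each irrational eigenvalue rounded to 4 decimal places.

Each diagonal entry of L is the vertex degree and each off-diagonal entry is -1 where an edge is present, 0 otherwise; in the order [1, 2, 3, 4, 5, 6] the diagonal is [4, 2, 2, 4, 2, 2]. Diagonalising L (or applying a numerical eigensolver to the 6x6 matrix) gives the spectrum above. The eigenvalues sum to 16, which equals trace(L) = 2|E|.

[0, 2, 2, 2, 4, 6]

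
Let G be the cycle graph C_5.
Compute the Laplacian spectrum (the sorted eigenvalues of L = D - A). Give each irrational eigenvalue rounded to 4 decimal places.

The graph has 5 vertices and degree multiset [2, 2, 2, 2, 2]; D is the diagonal matrix of degrees and L = D - A. L is symmetric positive semidefinite, so every eigenvalue is real and nonnegative. The single zero eigenvalue shows the graph is connected. There is one zero in the spectrum, matching the 1 component.

[0, 1.3820, 1.3820, 3.6180, 3.6180]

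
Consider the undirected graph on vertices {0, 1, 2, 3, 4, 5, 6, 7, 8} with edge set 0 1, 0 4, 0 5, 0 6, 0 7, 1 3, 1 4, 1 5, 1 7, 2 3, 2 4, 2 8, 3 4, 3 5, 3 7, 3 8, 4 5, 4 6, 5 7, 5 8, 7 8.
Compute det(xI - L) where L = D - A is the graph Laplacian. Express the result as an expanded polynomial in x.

x^9 - 42x^8 + 755x^7 - 7564x^6 + 46019x^5 - 173278x^4 + 391985x^3 - 483408x^2 + 246492x

Reading degrees in the order [0, 1, 2, 3, 4, 5, 6, 7, 8] gives [5, 5, 3, 6, 6, 6, 2, 5, 4]; set D = diag(5, 5, 3, 6, 6, 6, 2, 5, 4) and form L = D - A. Computing det(xI - L) by cofactor expansion (or equivalently via sum-over-permutations) gives x^9 - 42x^8 + 755x^7 - 7564x^6 + 46019x^5 - 173278x^4 + 391985x^3 - 483408x^2 + 246492x. The constant term is 0 because L is singular (the all-ones vector lies in its kernel). By the matrix-tree theorem the graph has (1/9) * product of the nonzero eigenvalues = 27388 spanning trees.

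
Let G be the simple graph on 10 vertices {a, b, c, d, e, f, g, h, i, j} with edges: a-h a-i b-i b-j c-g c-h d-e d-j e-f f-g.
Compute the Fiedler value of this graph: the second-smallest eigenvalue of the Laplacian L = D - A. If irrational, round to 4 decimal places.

Reading degrees in the order [a, b, c, d, e, f, g, h, i, j] gives [2, 2, 2, 2, 2, 2, 2, 2, 2, 2]; set D = diag(2, 2, 2, 2, 2, 2, 2, 2, 2, 2) and form L = D - A. The smallest Laplacian eigenvalue is always 0. The next one, lambda_2 = 0.3820, measures how hard the graph is to disconnect: larger values mean better connectivity. The largest eigenvalue, 4, is at most the vertex count 10. By the matrix-tree theorem the graph has (1/10) * product of the nonzero eigenvalues = 10 spanning trees.

0.3820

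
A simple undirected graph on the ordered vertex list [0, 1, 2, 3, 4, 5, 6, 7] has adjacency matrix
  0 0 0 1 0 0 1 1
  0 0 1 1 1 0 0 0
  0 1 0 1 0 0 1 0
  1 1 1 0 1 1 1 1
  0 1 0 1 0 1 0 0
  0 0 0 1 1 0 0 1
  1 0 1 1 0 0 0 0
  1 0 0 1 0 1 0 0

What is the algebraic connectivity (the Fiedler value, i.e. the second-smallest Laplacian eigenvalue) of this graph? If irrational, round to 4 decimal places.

1.7530

With the vertex order [0, 1, 2, 3, 4, 5, 6, 7], the degrees are [3, 3, 3, 7, 3, 3, 3, 3], giving D = diag(3, 3, 3, 7, 3, 3, 3, 3) and L = D - A. The smallest Laplacian eigenvalue is always 0. The next one, lambda_2 = 1.7530, measures how hard the graph is to disconnect: larger values mean better connectivity. The largest eigenvalue, 8, is at most the vertex count 8.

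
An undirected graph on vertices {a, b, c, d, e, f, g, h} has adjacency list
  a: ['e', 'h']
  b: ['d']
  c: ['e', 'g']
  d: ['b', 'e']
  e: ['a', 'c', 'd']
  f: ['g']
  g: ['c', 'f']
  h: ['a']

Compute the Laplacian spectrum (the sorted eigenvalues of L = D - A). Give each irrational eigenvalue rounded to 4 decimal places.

[0, 0.2434, 0.3820, 1.1798, 2, 2.6180, 3.1386, 4.4383]

With the vertex order [a, b, c, d, e, f, g, h], the degrees are [2, 1, 2, 2, 3, 1, 2, 1], giving D = diag(2, 1, 2, 2, 3, 1, 2, 1) and L = D - A. The multiplicity of 0 as a Laplacian eigenvalue equals the number of connected components. The eigenvalues sum to 14, which equals trace(L) = 2|E|. The largest eigenvalue, 4.4383, is at most the vertex count 8.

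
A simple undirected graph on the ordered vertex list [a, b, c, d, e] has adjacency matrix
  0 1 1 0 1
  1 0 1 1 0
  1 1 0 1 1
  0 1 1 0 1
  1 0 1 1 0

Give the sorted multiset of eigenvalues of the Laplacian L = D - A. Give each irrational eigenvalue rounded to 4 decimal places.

Each diagonal entry of L is the vertex degree and each off-diagonal entry is -1 where an edge is present, 0 otherwise; in the order [a, b, c, d, e] the diagonal is [3, 3, 4, 3, 3]. L is symmetric positive semidefinite, so every eigenvalue is real and nonnegative.

[0, 3, 3, 5, 5]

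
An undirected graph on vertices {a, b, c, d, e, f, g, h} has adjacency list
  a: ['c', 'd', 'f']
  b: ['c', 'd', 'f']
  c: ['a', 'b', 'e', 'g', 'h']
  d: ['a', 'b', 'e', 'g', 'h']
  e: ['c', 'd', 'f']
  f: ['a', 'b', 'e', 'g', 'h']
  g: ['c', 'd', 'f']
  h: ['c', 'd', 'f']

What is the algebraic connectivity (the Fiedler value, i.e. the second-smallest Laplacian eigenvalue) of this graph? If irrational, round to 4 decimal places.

With the vertex order [a, b, c, d, e, f, g, h], the degrees are [3, 3, 5, 5, 3, 5, 3, 3], giving D = diag(3, 3, 5, 5, 3, 5, 3, 3) and L = D - A. The sorted Laplacian eigenvalues are [0, 3, 3, 3, 3, 5, 5, 8]; the algebraic connectivity is the second entry, 3. There is one zero in the spectrum, matching the 1 component.

3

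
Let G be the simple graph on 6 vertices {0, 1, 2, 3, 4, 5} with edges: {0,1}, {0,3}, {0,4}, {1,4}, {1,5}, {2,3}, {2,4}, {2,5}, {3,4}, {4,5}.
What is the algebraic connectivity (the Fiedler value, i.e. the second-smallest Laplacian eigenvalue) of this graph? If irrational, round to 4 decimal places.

2.3820

With the vertex order [0, 1, 2, 3, 4, 5], the degrees are [3, 3, 3, 3, 5, 3], giving D = diag(3, 3, 3, 3, 5, 3) and L = D - A. Computing the eigenvalues of L and sorting gives [0, 2.3820, 2.3820, 4.6180, 4.6180, 6]. The Fiedler value lambda_2 = 2.3820 is strictly positive, so the graph is connected. The eigenvalues sum to 20, which equals trace(L) = 2|E|.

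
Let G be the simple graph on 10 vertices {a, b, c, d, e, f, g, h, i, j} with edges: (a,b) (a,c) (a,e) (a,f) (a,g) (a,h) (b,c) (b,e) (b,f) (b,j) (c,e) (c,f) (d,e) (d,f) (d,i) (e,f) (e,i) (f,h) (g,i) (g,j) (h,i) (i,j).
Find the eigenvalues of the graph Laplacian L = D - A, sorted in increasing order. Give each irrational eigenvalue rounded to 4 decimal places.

[0, 1.8515, 2.6362, 2.7639, 3.6979, 5.4032, 5.7956, 6.8849, 7.2361, 7.7306]

Reading degrees in the order [a, b, c, d, e, f, g, h, i, j] gives [6, 5, 4, 3, 6, 6, 3, 3, 5, 3]; set D = diag(6, 5, 4, 3, 6, 6, 3, 3, 5, 3) and form L = D - A. Diagonalising L (or applying a numerical eigensolver to the 10x10 matrix) gives the spectrum above. The single zero eigenvalue shows the graph is connected.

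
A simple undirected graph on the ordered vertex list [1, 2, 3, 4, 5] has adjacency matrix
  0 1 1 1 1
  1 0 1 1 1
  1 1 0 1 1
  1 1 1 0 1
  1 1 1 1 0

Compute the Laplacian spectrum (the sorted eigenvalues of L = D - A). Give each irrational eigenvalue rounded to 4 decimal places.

[0, 5, 5, 5, 5]

Reading degrees in the order [1, 2, 3, 4, 5] gives [4, 4, 4, 4, 4]; set D = diag(4, 4, 4, 4, 4) and form L = D - A. L is symmetric positive semidefinite, so every eigenvalue is real and nonnegative. The single zero eigenvalue shows the graph is connected. By the matrix-tree theorem the graph has (1/5) * product of the nonzero eigenvalues = 125 spanning trees.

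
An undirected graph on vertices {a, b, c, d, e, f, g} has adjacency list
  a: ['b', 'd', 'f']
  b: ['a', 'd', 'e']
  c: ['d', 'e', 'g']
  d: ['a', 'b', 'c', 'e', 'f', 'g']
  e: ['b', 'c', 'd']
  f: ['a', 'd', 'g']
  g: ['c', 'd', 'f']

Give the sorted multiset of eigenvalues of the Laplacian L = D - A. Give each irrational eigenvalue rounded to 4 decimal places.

[0, 2, 2, 4, 4, 5, 7]

Each diagonal entry of L is the vertex degree and each off-diagonal entry is -1 where an edge is present, 0 otherwise; in the order [a, b, c, d, e, f, g] the diagonal is [3, 3, 3, 6, 3, 3, 3]. Diagonalising L (or applying a numerical eigensolver to the 7x7 matrix) gives the spectrum above. By the matrix-tree theorem the graph has (1/7) * product of the nonzero eigenvalues = 320 spanning trees.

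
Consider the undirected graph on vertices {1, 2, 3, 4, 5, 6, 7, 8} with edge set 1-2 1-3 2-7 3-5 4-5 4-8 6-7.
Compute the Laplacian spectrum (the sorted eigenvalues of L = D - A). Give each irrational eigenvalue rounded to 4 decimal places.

[0, 0.1522, 0.5858, 1.2346, 2, 2.7654, 3.4142, 3.8478]

Each diagonal entry of L is the vertex degree and each off-diagonal entry is -1 where an edge is present, 0 otherwise; in the order [1, 2, 3, 4, 5, 6, 7, 8] the diagonal is [2, 2, 2, 2, 2, 1, 2, 1]. The multiplicity of 0 as a Laplacian eigenvalue equals the number of connected components. The largest eigenvalue, 3.8478, is at most the vertex count 8.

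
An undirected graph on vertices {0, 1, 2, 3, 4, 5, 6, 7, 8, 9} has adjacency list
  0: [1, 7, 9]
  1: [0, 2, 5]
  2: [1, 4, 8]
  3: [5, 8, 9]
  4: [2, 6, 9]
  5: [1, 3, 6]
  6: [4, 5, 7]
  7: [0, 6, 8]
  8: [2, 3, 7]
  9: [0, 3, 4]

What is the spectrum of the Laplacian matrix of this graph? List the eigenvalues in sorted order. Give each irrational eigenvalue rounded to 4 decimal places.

Each diagonal entry of L is the vertex degree and each off-diagonal entry is -1 where an edge is present, 0 otherwise; in the order [0, 1, 2, 3, 4, 5, 6, 7, 8, 9] the diagonal is [3, 3, 3, 3, 3, 3, 3, 3, 3, 3]. L is symmetric positive semidefinite, so every eigenvalue is real and nonnegative. The largest eigenvalue, 5, is at most the vertex count 10. By the matrix-tree theorem the graph has (1/10) * product of the nonzero eigenvalues = 2000 spanning trees.

[0, 2, 2, 2, 2, 2, 5, 5, 5, 5]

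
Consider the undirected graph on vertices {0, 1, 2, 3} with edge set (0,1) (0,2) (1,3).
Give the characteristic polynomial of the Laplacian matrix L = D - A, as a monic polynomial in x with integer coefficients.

x^4 - 6x^3 + 10x^2 - 4x

Each diagonal entry of L is the vertex degree and each off-diagonal entry is -1 where an edge is present, 0 otherwise; in the order [0, 1, 2, 3] the diagonal is [2, 2, 1, 1]. Computing det(xI - L) by cofactor expansion (or equivalently via sum-over-permutations) gives x^4 - 6x^3 + 10x^2 - 4x. The constant term is 0 because L is singular (the all-ones vector lies in its kernel). The largest eigenvalue, 3.4142, is at most the vertex count 4. By the matrix-tree theorem the graph has (1/4) * product of the nonzero eigenvalues = 1 spanning tree.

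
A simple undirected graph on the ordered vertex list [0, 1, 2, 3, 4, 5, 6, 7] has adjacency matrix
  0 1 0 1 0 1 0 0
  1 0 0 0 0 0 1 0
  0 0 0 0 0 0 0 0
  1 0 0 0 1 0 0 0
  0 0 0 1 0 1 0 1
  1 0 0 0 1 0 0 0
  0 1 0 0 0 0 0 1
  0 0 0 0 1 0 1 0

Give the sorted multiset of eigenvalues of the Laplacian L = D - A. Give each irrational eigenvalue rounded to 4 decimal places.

With the vertex order [0, 1, 2, 3, 4, 5, 6, 7], the degrees are [3, 2, 0, 2, 3, 2, 2, 2], giving D = diag(3, 2, 0, 2, 3, 2, 2, 2) and L = D - A. The multiplicity of 0 as a Laplacian eigenvalue equals the number of connected components. The 2 zero eigenvalues correspond to the 2 connected components. There are 2 zeros in the spectrum, matching the 2 components. The largest eigenvalue, 4.8608, is at most the vertex count 8.

[0, 0, 0.8851, 1.3820, 2, 3.2541, 3.6180, 4.8608]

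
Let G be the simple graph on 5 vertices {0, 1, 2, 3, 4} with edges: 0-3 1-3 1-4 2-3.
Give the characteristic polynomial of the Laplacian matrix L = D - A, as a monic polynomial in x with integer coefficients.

x^5 - 8x^4 + 20x^3 - 18x^2 + 5x

Each diagonal entry of L is the vertex degree and each off-diagonal entry is -1 where an edge is present, 0 otherwise; in the order [0, 1, 2, 3, 4] the diagonal is [1, 2, 1, 3, 1]. Computing det(xI - L) by cofactor expansion (or equivalently via sum-over-permutations) gives x^5 - 8x^4 + 20x^3 - 18x^2 + 5x. The constant term is 0 because L is singular (the all-ones vector lies in its kernel). By the matrix-tree theorem the graph has (1/5) * product of the nonzero eigenvalues = 1 spanning tree. There is one zero in the spectrum, matching the 1 component.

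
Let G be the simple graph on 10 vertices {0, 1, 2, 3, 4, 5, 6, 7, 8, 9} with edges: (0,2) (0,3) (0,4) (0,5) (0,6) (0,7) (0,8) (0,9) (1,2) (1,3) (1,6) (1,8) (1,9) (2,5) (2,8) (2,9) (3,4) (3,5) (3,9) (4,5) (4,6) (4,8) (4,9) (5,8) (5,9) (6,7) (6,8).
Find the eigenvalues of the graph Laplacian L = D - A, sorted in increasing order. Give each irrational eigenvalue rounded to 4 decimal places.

[0, 1.7830, 4.3075, 4.6180, 4.9416, 6.5548, 7.0302, 7.4572, 8.0438, 9.2638]

With the vertex order [0, 1, 2, 3, 4, 5, 6, 7, 8, 9], the degrees are [8, 5, 5, 5, 6, 6, 5, 2, 6, 6], giving D = diag(8, 5, 5, 5, 6, 6, 5, 2, 6, 6) and L = D - A. The multiplicity of 0 as a Laplacian eigenvalue equals the number of connected components. The single zero eigenvalue shows the graph is connected. The largest eigenvalue, 9.2638, is at most the vertex count 10.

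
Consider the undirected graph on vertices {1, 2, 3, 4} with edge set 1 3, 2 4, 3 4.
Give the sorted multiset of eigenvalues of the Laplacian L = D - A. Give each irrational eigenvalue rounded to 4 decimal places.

[0, 0.5858, 2, 3.4142]

Each diagonal entry of L is the vertex degree and each off-diagonal entry is -1 where an edge is present, 0 otherwise; in the order [1, 2, 3, 4] the diagonal is [1, 1, 2, 2]. Since every row of L sums to 0, the all-ones vector is in the kernel and 0 is an eigenvalue. The single zero eigenvalue shows the graph is connected. By the matrix-tree theorem the graph has (1/4) * product of the nonzero eigenvalues = 1 spanning tree. There is one zero in the spectrum, matching the 1 component.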